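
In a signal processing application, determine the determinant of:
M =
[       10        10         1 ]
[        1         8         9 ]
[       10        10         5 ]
det(M) = 280

Expand along row 0 (cofactor expansion): det(M) = a*(e*i - f*h) - b*(d*i - f*g) + c*(d*h - e*g), where the 3×3 is [[a, b, c], [d, e, f], [g, h, i]].
Minor M_00 = (8)*(5) - (9)*(10) = 40 - 90 = -50.
Minor M_01 = (1)*(5) - (9)*(10) = 5 - 90 = -85.
Minor M_02 = (1)*(10) - (8)*(10) = 10 - 80 = -70.
det(M) = (10)*(-50) - (10)*(-85) + (1)*(-70) = -500 + 850 - 70 = 280.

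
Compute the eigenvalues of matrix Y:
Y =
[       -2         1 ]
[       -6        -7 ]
λ = -5, -4

Solve det(Y - λI) = 0. For a 2×2 matrix the characteristic equation is λ² - (trace)λ + det = 0.
trace(Y) = a + d = -2 - 7 = -9.
det(Y) = a*d - b*c = (-2)*(-7) - (1)*(-6) = 14 + 6 = 20.
Characteristic equation: λ² - (-9)λ + (20) = 0.
Discriminant = (-9)² - 4*(20) = 81 - 80 = 1.
λ = (-9 ± √1) / 2 = (-9 ± 1) / 2 = -5, -4.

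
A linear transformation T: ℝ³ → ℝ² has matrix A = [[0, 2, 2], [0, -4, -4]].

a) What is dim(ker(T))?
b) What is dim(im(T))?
dim(ker) = 2, dim(im) = 1

Observe that row 2 = -2 × row 1 (so the rows are linearly dependent).
Thus rank(A) = 1 (only one linearly independent row).
dim(im(T)) = rank(A) = 1.
By the rank-nullity theorem applied to T: ℝ³ → ℝ², rank(A) + nullity(A) = 3 (the domain dimension), so dim(ker(T)) = 3 - 1 = 2.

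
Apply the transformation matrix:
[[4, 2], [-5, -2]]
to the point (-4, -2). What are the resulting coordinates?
(-20, 24)

Matrix multiplication:
[[4, 2], [-5, -2]] × [-4, -2]ᵀ
= [4×-4 + 2×-2, -5×-4 + -2×-2]ᵀ
= [-20.0000, 24.0000]ᵀ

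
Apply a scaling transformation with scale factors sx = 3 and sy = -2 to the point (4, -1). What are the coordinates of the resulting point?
(12, 2)

Scaling matrix:
[[3, 0], [0, -2]]
Result: (4 × 3, -1 × -2) = (12, 2)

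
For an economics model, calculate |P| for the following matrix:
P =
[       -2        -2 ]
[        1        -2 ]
det(P) = 6

For a 2×2 matrix [[a, b], [c, d]], det = a*d - b*c.
det(P) = (-2)*(-2) - (-2)*(1) = 4 + 2 = 6.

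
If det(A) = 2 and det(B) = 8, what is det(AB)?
16

Use the multiplicative property of determinants: det(AB) = det(A)*det(B).
det(AB) = (2)*(8) = 16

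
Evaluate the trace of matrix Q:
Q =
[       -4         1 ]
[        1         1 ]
tr(Q) = -4 + 1 = -3

The trace of a square matrix is the sum of its diagonal entries.
Diagonal entries of Q: Q[0][0] = -4, Q[1][1] = 1.
tr(Q) = -4 + 1 = -3.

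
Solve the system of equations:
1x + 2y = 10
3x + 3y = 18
x = 2, y = 4

Use elimination (row reduction):
Equation 1: 1x + 2y = 10.
Equation 2: 3x + 3y = 18.
Multiply Eq1 by 3 and Eq2 by 1: 3x + 6y = 30;  3x + 3y = 18.
Subtract: (-3)y = -12, so y = 4.
Back-substitute into Eq1: 1x + 2*(4) = 10, so x = 2.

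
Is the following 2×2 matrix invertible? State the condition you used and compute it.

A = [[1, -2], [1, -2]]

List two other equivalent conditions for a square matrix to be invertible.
No, not invertible; det(A) = 0 (two rows are equal, so the rows are linearly dependent). Equivalent conditions (failing for this A): rank(A) < 2; Ax = 0 has non-trivial solutions; 0 is an eigenvalue; the columns are linearly dependent.

To check invertibility, compute det(A).
In this matrix, row 0 and the last row are identical, so one row is a scalar multiple of another and the rows are linearly dependent.
A matrix with linearly dependent rows has det = 0 and is not invertible.
Equivalent failed conditions:
- rank(A) < 2.
- Ax = 0 has non-trivial solutions.
- 0 is an eigenvalue.
- The columns are linearly dependent.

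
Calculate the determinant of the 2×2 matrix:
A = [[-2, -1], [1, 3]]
-5

For A = [[a, b], [c, d]], det(A) = a*d - b*c.
det(A) = (-2)*(3) - (-1)*(1) = -6 - -1 = -5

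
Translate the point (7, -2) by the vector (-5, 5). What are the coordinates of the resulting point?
(2, 3)

Translation by (-5, 5):
x' = 7 + -5 = 2
y' = -2 + 5 = 3
Homogeneous matrix: [[1, 0, -5], [0, 1, 5], [0, 0, 1]]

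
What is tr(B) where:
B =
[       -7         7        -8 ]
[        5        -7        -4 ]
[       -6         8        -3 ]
tr(B) = -7 - 7 - 3 = -17

The trace of a square matrix is the sum of its diagonal entries.
Diagonal entries of B: B[0][0] = -7, B[1][1] = -7, B[2][2] = -3.
tr(B) = -7 - 7 - 3 = -17.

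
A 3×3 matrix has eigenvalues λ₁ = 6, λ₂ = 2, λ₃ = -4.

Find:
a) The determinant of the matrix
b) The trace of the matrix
det = -48, trace = 4

Two standard eigenvalue identities:
- det(A) equals the product of the eigenvalues (counted with multiplicity).
- trace(A) equals the sum of the eigenvalues.
det(A) = (6)*(2)*(-4) = -48.
trace(A) = 6 + 2 - 4 = 4.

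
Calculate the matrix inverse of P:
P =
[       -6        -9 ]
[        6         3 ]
det(P) = 36
P⁻¹ =
[     1/12       1/4 ]
[     -1/6      -1/6 ]

For a 2×2 matrix P = [[a, b], [c, d]] with det(P) ≠ 0, P⁻¹ = (1/det(P)) * [[d, -b], [-c, a]].
det(P) = (-6)*(3) - (-9)*(6) = -18 + 54 = 36.
P⁻¹ = (1/36) * [[3, 9], [-6, -6]].
Dividing each entry by 36 and reducing:
P⁻¹ =
[     1/12       1/4 ]
[     -1/6      -1/6 ]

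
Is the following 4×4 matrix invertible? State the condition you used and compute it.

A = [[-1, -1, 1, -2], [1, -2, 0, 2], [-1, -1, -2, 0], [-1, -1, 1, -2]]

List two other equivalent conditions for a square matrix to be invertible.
No, not invertible; det(A) = 0 (two rows are equal, so the rows are linearly dependent). Equivalent conditions (failing for this A): rank(A) < 4; Ax = 0 has non-trivial solutions; 0 is an eigenvalue; the columns are linearly dependent.

To check invertibility, compute det(A).
In this matrix, row 0 and the last row are identical, so one row is a scalar multiple of another and the rows are linearly dependent.
A matrix with linearly dependent rows has det = 0 and is not invertible.
Equivalent failed conditions:
- rank(A) < 4.
- Ax = 0 has non-trivial solutions.
- 0 is an eigenvalue.
- The columns are linearly dependent.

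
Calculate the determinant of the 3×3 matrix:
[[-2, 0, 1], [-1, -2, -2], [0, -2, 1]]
14

Expansion along first row:
det = -2·det([[-2,-2],[-2,1]]) - 0·det([[-1,-2],[0,1]]) + 1·det([[-1,-2],[0,-2]])
    = -2·(-2·1 - -2·-2) - 0·(-1·1 - -2·0) + 1·(-1·-2 - -2·0)
    = -2·-6 - 0·-1 + 1·2
    = 12 + 0 + 2 = 14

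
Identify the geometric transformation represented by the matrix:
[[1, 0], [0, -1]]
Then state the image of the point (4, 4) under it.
reflection across the x-axis; image of (4, 4) is (4, -4)

This is a symmetric orthogonal matrix with determinant -1, which characterizes a reflection in ℝ².
The matrix [[1, 0], [0, -1]] represents: reflection across the x-axis.
Applying it to (4, 4): [1·4 + 0·4, 0·4 + -1·4] = (4, -4).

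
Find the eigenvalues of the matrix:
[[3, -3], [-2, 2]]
λ = 0 and λ = 5

Characteristic equation: det(A - λI) = 0
λ² - (trace)λ + (det) = 0
λ² - (5)λ + (0) = 0
λ² - 5λ + 0 = 0
Solving: λ = 0, 5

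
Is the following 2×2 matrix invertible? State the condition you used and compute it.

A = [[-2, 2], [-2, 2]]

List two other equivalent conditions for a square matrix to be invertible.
No, not invertible; det(A) = 0 (two rows are equal, so the rows are linearly dependent). Equivalent conditions (failing for this A): rank(A) < 2; Ax = 0 has non-trivial solutions; 0 is an eigenvalue; the columns are linearly dependent.

To check invertibility, compute det(A).
In this matrix, row 0 and the last row are identical, so one row is a scalar multiple of another and the rows are linearly dependent.
A matrix with linearly dependent rows has det = 0 and is not invertible.
Equivalent failed conditions:
- rank(A) < 2.
- Ax = 0 has non-trivial solutions.
- 0 is an eigenvalue.
- The columns are linearly dependent.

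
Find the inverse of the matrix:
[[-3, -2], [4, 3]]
[[-3, -2], [4, 3]]

For [[a,b],[c,d]], inverse = (1/det)·[[d,-b],[-c,a]]
det = -3·3 - -2·4 = -1
Inverse = (1/-1)·[[3, 2], [-4, -3]]
        = [[-3, -2], [4, 3]]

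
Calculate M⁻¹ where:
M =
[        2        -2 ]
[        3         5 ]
det(M) = 16
M⁻¹ =
[     5/16       1/8 ]
[    -3/16       1/8 ]

For a 2×2 matrix M = [[a, b], [c, d]] with det(M) ≠ 0, M⁻¹ = (1/det(M)) * [[d, -b], [-c, a]].
det(M) = (2)*(5) - (-2)*(3) = 10 + 6 = 16.
M⁻¹ = (1/16) * [[5, 2], [-3, 2]].
Dividing each entry by 16 and reducing:
M⁻¹ =
[     5/16       1/8 ]
[    -3/16       1/8 ]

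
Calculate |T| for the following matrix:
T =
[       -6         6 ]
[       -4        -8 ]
det(T) = 72

For a 2×2 matrix [[a, b], [c, d]], det = a*d - b*c.
det(T) = (-6)*(-8) - (6)*(-4) = 48 + 24 = 72.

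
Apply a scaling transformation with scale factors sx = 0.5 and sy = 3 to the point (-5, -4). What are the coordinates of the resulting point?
(-2.5, -12)

Scaling matrix:
[[0.50, 0], [0, 3]]
Result: (-5 × 0.5, -4 × 3) = (-2.5, -12)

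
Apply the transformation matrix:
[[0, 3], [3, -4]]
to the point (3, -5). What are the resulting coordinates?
(-15, 29)

Matrix multiplication:
[[0, 3], [3, -4]] × [3, -5]ᵀ
= [0×3 + 3×-5, 3×3 + -4×-5]ᵀ
= [-15.0000, 29.0000]ᵀ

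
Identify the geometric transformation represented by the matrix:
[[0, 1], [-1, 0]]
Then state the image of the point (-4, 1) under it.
rotation by 90° clockwise (i.e., 270° counterclockwise); image of (-4, 1) is (1, 4)

This matches the form [[cos θ, -sin θ], [sin θ, cos θ]] of a rotation matrix; reading off cos θ and sin θ gives the angle.
The matrix [[0, 1], [-1, 0]] represents: rotation by 90° clockwise (i.e., 270° counterclockwise).
Applying it to (-4, 1): [0·-4 + 1·1, -1·-4 + 0·1] = (1, 4).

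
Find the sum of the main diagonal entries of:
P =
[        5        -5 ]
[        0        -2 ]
tr(P) = 5 - 2 = 3

The trace of a square matrix is the sum of its diagonal entries.
Diagonal entries of P: P[0][0] = 5, P[1][1] = -2.
tr(P) = 5 - 2 = 3.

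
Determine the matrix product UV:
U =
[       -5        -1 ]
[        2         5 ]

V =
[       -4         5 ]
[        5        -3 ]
UV =
[       15       -22 ]
[       17        -5 ]

Matrix multiplication: (UV)[i][j] = sum over k of U[i][k] * V[k][j].
  (UV)[0][0] = (-5)*(-4) + (-1)*(5) = 15
  (UV)[0][1] = (-5)*(5) + (-1)*(-3) = -22
  (UV)[1][0] = (2)*(-4) + (5)*(5) = 17
  (UV)[1][1] = (2)*(5) + (5)*(-3) = -5
UV =
[       15       -22 ]
[       17        -5 ]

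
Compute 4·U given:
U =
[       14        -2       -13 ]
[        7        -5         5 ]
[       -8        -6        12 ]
4U =
[       56        -8       -52 ]
[       28       -20        20 ]
[      -32       -24        48 ]

Scalar multiplication is elementwise: (4U)[i][j] = 4 * U[i][j].
  (4U)[0][0] = 4 * (14) = 56
  (4U)[0][1] = 4 * (-2) = -8
  (4U)[0][2] = 4 * (-13) = -52
  (4U)[1][0] = 4 * (7) = 28
  (4U)[1][1] = 4 * (-5) = -20
  (4U)[1][2] = 4 * (5) = 20
  (4U)[2][0] = 4 * (-8) = -32
  (4U)[2][1] = 4 * (-6) = -24
  (4U)[2][2] = 4 * (12) = 48
4U =
[       56        -8       -52 ]
[       28       -20        20 ]
[      -32       -24        48 ]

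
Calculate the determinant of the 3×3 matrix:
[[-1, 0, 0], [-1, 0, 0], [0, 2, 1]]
0

Expansion along first row:
det = -1·det([[0,0],[2,1]]) - 0·det([[-1,0],[0,1]]) + 0·det([[-1,0],[0,2]])
    = -1·(0·1 - 0·2) - 0·(-1·1 - 0·0) + 0·(-1·2 - 0·0)
    = -1·0 - 0·-1 + 0·-2
    = 0 + 0 + 0 = 0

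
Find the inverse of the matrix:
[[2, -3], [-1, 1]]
[[-1, -3], [-1, -2]]

For [[a,b],[c,d]], inverse = (1/det)·[[d,-b],[-c,a]]
det = 2·1 - -3·-1 = -1
Inverse = (1/-1)·[[1, 3], [1, 2]]
        = [[-1, -3], [-1, -2]]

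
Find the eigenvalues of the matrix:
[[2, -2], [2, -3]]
λ = -2 and λ = 1

Characteristic equation: det(A - λI) = 0
λ² - (trace)λ + (det) = 0
λ² - (-1)λ + (-2) = 0
λ² + 1λ - 2 = 0
Solving: λ = -2, 1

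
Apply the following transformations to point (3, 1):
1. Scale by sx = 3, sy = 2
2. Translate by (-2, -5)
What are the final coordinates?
(7, -3)

Step 1: Scale (3, 1) by (sx, sy) = (3, 2) → (9, 2)
Step 2: Translate by (-2, -5) → (7, -3)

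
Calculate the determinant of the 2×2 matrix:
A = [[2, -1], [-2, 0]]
-2

For A = [[a, b], [c, d]], det(A) = a*d - b*c.
det(A) = (2)*(0) - (-1)*(-2) = 0 - 2 = -2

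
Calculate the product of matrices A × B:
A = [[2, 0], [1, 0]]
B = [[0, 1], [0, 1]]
[[0, 2], [0, 1]]

Matrix multiplication:
C[0][0] = 2×0 + 0×0 = 0
C[0][1] = 2×1 + 0×1 = 2
C[1][0] = 1×0 + 0×0 = 0
C[1][1] = 1×1 + 0×1 = 1
Result: [[0, 2], [0, 1]]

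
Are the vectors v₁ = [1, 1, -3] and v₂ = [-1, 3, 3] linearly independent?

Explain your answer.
Yes, linearly independent

Two vectors are linearly dependent iff one is a scalar multiple of the other.
No single scalar k satisfies v₂ = k·v₁ (the ratios of corresponding entries disagree), so v₁ and v₂ are linearly independent.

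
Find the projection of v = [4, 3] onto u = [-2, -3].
[34/13, 51/13]

The projection of v onto u is proj_u(v) = ((v·u) / (u·u)) · u.
v·u = (4)*(-2) + (3)*(-3) = -17.
u·u = (-2)*(-2) + (-3)*(-3) = 13.
coefficient = -17 / 13 = -17/13.
proj_u(v) = -17/13 · [-2, -3] = [34/13, 51/13].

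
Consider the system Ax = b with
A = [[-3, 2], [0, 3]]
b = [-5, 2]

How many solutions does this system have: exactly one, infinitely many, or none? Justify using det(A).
Exactly one solution

Compute det(A) = (-3)*(3) - (2)*(0) = -9.
Because det(A) ≠ 0, A is invertible and Ax = b has a unique solution for every b (here x = A⁻¹ b).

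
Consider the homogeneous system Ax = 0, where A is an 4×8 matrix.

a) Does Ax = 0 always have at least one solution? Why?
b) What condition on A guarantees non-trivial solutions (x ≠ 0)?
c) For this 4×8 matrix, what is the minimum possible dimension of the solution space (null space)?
a) Yes, x = 0 is always a solution. b) When A has linearly dependent columns (rank < n). c) Minimum nullity = 4.

a) x = 0 satisfies A·0 = 0, so the zero vector is always a solution.
b) Non-trivial solutions exist iff the columns of A are linearly dependent, equivalently rank(A) < n (the number of columns).
c) By rank-nullity, rank(A) + nullity(A) = n = 8. Since A has only 4 rows, rank(A) ≤ 4, so nullity(A) ≥ 8 - 4 = 4.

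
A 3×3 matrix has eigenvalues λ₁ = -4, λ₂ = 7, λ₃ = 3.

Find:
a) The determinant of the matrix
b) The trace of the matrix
det = -84, trace = 6

Two standard eigenvalue identities:
- det(A) equals the product of the eigenvalues (counted with multiplicity).
- trace(A) equals the sum of the eigenvalues.
det(A) = (-4)*(7)*(3) = -84.
trace(A) = -4 + 7 + 3 = 6.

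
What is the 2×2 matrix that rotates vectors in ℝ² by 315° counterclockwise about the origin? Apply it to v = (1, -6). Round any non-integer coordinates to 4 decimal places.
R = [[√2/2, √2/2], [-√2/2, √2/2]]; R·v = (-3.5355, -4.9497)

A counterclockwise rotation by angle θ in ℝ² has matrix R(θ) = [[cos θ, -sin θ], [sin θ, cos θ]].
For θ = 315°: cos θ = √2/2, sin θ = -√2/2.
R(315°) = [[√2/2, √2/2], [-√2/2, √2/2]].
R·v = [√2/2·1 + (√2/2)·-6, -√2/2·1 + √2/2·-6] = (-3.5355, -4.9497).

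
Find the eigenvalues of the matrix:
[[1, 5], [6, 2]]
λ = -4 and λ = 7

Characteristic equation: det(A - λI) = 0
λ² - (trace)λ + (det) = 0
λ² - (3)λ + (-28) = 0
λ² - 3λ - 28 = 0
Solving: λ = -4, 7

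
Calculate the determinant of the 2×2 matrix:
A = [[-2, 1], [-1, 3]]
-5

For A = [[a, b], [c, d]], det(A) = a*d - b*c.
det(A) = (-2)*(3) - (1)*(-1) = -6 - -1 = -5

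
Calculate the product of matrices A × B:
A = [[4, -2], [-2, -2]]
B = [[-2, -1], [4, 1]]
[[-16, -6], [-4, 0]]

Matrix multiplication:
C[0][0] = 4×-2 + -2×4 = -16
C[0][1] = 4×-1 + -2×1 = -6
C[1][0] = -2×-2 + -2×4 = -4
C[1][1] = -2×-1 + -2×1 = 0
Result: [[-16, -6], [-4, 0]]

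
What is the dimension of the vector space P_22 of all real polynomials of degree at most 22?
Dimension = 23

A polynomial of degree at most 22 can be written as a₀ + a₁x + a₂x² + … + a_22x^22, with 23 free coefficients a₀, …, a_22.
The set {1, x, x², …, x^22} is a basis: it spans P_22 (every such polynomial is a linear combination of these) and is linearly independent (a polynomial is zero iff all its coefficients are zero).
Therefore dim(P_22) = 22 + 1 = 23.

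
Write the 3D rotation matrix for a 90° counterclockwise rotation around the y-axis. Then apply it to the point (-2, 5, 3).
R = [[0, 0, 1], [0, 1, 0], [-1, 0, 0]]; R·(-2, 5, 3) = (3, 5, 2)

Rotation matrix for 90° around y-axis:
cos(90°) = 0, sin(90°) = 1
R = [[0, 0, 1], [0, 1, 0], [-1, 0, 0]]
Apply to (-2, 5, 3): R·[-2, 5, 3]ᵀ = (3, 5, 2)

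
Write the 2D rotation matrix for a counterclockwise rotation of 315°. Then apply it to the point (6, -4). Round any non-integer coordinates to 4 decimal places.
R = [[√2/2, √2/2], [-√2/2, √2/2]]; R·(6, -4) = (1.4142, -7.0711)

Rotation matrix formula: R(θ) = [[cos θ, -sin θ], [sin θ, cos θ]]
For θ = 315°:
cos(315°) = √2/2
sin(315°) = -√2/2
R = [[√2/2, √2/2], [-√2/2, √2/2]]
Apply to (6, -4): [√2/2·6 + (√2/2)·-4, -√2/2·6 + √2/2·-4] = (1.4142, -7.0711)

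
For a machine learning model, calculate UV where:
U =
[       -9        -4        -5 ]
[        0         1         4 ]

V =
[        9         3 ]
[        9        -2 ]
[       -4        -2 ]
UV =
[      -97        -9 ]
[       -7       -10 ]

Matrix multiplication: (UV)[i][j] = sum over k of U[i][k] * V[k][j].
  (UV)[0][0] = (-9)*(9) + (-4)*(9) + (-5)*(-4) = -97
  (UV)[0][1] = (-9)*(3) + (-4)*(-2) + (-5)*(-2) = -9
  (UV)[1][0] = (0)*(9) + (1)*(9) + (4)*(-4) = -7
  (UV)[1][1] = (0)*(3) + (1)*(-2) + (4)*(-2) = -10
UV =
[      -97        -9 ]
[       -7       -10 ]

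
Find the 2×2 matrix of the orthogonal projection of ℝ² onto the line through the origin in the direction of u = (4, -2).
[[4/5, -2/5], [-2/5, 1/5]]

The orthogonal projection onto the line spanned by a nonzero vector u = (a, b) has matrix P = (u uᵀ) / (uᵀ u) = (1/(a² + b²)) · [[a², ab], [ab, b²]].
Here u = (4, -2), so a² + b² = 16 + 4 = 20.
P = (1/20) · [[16, -8], [-8, 4]] = [[4/5, -2/5], [-2/5, 1/5]].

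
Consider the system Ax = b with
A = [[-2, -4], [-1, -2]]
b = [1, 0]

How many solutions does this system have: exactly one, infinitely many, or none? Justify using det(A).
No solution

det(A) = (-2)*(-2) - (-4)*(-1) = 0, so A is singular.
The column space of A is span(column 1) = span([-2, -1]).
b = [1, 0] is not a scalar multiple of column 1, so b ∉ column space and the system is inconsistent — no solution.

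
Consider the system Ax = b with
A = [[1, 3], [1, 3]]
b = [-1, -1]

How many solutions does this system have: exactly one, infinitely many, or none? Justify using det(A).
Infinitely many solutions

det(A) = (1)*(3) - (3)*(1) = 0, so A is singular (column 2 is 3 times column 1).
b = [-1, -1] = -1 * column 1 of A, so b lies in the column space of A.
A singular matrix whose right-hand side is in its column space gives a 1-parameter family of solutions — infinitely many.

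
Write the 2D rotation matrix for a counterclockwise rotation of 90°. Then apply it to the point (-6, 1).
R = [[0, -1], [1, 0]]; R·(-6, 1) = (-1, -6)

Rotation matrix formula: R(θ) = [[cos θ, -sin θ], [sin θ, cos θ]]
For θ = 90°:
cos(90°) = 0
sin(90°) = 1
R = [[0, -1], [1, 0]]
Apply to (-6, 1): [0·-6 + (-1)·1, 1·-6 + 0·1] = (-1, -6)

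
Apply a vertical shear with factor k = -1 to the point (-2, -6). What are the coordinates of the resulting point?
(-2, -4)

Shear matrix for vertical shear with factor k = -1:
[[1, 0], [-1, 1]]
Result: (-2, -6) → (-2, -4)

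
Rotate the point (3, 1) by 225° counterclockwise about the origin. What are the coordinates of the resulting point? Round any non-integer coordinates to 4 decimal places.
(-1.4142, -2.8284)

Rotation matrix R(θ) = [[cos θ, -sin θ], [sin θ, cos θ]]; for θ = 225°:
R = [[-√2/2, √2/2], [-√2/2, -√2/2]]
Result: R × [3, 1]ᵀ = [-√2/2·3 + (√2/2)·1, -√2/2·3 + (-√2/2)·1]ᵀ = (-1.4142, -2.8284)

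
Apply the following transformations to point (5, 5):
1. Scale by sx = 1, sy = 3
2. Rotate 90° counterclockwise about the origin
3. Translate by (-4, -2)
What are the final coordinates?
(-19, 3)

Step 1: Scale → (5, 15)
Step 2: Rotate 90° → (-15, 5)
Step 3: Translate → (-19, 3)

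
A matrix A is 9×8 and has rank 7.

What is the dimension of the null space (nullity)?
1

The rank-nullity theorem for an m×n matrix states:
rank(A) + nullity(A) = n (the number of columns).
Here n = 8 and rank(A) = 7, so nullity(A) = 8 - 7 = 1.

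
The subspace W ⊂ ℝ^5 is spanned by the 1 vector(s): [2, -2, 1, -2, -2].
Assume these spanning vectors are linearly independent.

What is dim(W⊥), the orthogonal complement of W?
dim(W⊥) = 4

For any subspace W of ℝ^n, dim(W) + dim(W⊥) = n (the whole-space dimension).
Here the given 1 vectors are linearly independent, so dim(W) = 1.
Thus dim(W⊥) = n - dim(W) = 5 - 1 = 4.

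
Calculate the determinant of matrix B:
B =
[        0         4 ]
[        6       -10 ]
det(B) = -24

For a 2×2 matrix [[a, b], [c, d]], det = a*d - b*c.
det(B) = (0)*(-10) - (4)*(6) = 0 - 24 = -24.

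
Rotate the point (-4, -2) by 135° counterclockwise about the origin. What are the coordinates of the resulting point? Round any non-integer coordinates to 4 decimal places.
(4.2426, -1.4142)

Rotation matrix R(θ) = [[cos θ, -sin θ], [sin θ, cos θ]]; for θ = 135°:
R = [[-√2/2, -√2/2], [√2/2, -√2/2]]
Result: R × [-4, -2]ᵀ = [-√2/2·-4 + (-√2/2)·-2, √2/2·-4 + (-√2/2)·-2]ᵀ = (4.2426, -1.4142)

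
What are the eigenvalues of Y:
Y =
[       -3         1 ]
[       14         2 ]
λ = -5, 4

Solve det(Y - λI) = 0. For a 2×2 matrix the characteristic equation is λ² - (trace)λ + det = 0.
trace(Y) = a + d = -3 + 2 = -1.
det(Y) = a*d - b*c = (-3)*(2) - (1)*(14) = -6 - 14 = -20.
Characteristic equation: λ² - (-1)λ + (-20) = 0.
Discriminant = (-1)² - 4*(-20) = 1 + 80 = 81.
λ = (-1 ± √81) / 2 = (-1 ± 9) / 2 = -5, 4.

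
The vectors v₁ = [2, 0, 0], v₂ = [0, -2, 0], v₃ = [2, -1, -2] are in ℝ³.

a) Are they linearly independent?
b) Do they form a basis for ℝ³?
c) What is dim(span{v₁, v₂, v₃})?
Yes independent, yes basis, dim = 3

Stack v₁, v₂, v₃ as rows of a 3×3 matrix.
[[2, 0, 0]; [0, -2, 0]; [2, -1, -2]] is already lower triangular with nonzero diagonal entries (2, -2, -2), so its determinant is the product of the diagonal entries, det = (2)·(-2)·(-2) = 8 ≠ 0, and the rows are linearly independent.
Three linearly independent vectors in ℝ³ form a basis for ℝ³, so dim(span{v₁,v₂,v₃}) = 3.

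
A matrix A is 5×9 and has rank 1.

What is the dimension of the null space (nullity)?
8

The rank-nullity theorem for an m×n matrix states:
rank(A) + nullity(A) = n (the number of columns).
Here n = 9 and rank(A) = 1, so nullity(A) = 9 - 1 = 8.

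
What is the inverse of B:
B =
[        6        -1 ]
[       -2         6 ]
det(B) = 34
B⁻¹ =
[     3/17      1/34 ]
[     1/17      3/17 ]

For a 2×2 matrix B = [[a, b], [c, d]] with det(B) ≠ 0, B⁻¹ = (1/det(B)) * [[d, -b], [-c, a]].
det(B) = (6)*(6) - (-1)*(-2) = 36 - 2 = 34.
B⁻¹ = (1/34) * [[6, 1], [2, 6]].
Dividing each entry by 34 and reducing:
B⁻¹ =
[     3/17      1/34 ]
[     1/17      3/17 ]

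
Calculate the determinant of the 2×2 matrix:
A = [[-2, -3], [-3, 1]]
-11

For A = [[a, b], [c, d]], det(A) = a*d - b*c.
det(A) = (-2)*(1) - (-3)*(-3) = -2 - 9 = -11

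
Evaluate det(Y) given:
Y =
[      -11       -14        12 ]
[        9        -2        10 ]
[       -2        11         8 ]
det(Y) = 3814

Expand along row 0 (cofactor expansion): det(Y) = a*(e*i - f*h) - b*(d*i - f*g) + c*(d*h - e*g), where the 3×3 is [[a, b, c], [d, e, f], [g, h, i]].
Minor M_00 = (-2)*(8) - (10)*(11) = -16 - 110 = -126.
Minor M_01 = (9)*(8) - (10)*(-2) = 72 + 20 = 92.
Minor M_02 = (9)*(11) - (-2)*(-2) = 99 - 4 = 95.
det(Y) = (-11)*(-126) - (-14)*(92) + (12)*(95) = 1386 + 1288 + 1140 = 3814.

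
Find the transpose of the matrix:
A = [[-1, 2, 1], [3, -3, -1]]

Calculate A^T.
[[-1, 3], [2, -3], [1, -1]]

The transpose sends entry (i,j) to (j,i); rows become columns.
Row 0 of A: [-1, 2, 1] -> column 0 of A^T.
Row 1 of A: [3, -3, -1] -> column 1 of A^T.
A^T = [[-1, 3], [2, -3], [1, -1]]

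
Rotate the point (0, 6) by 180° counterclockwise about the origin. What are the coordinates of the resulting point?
(0, -6)

Rotation matrix R(θ) = [[cos θ, -sin θ], [sin θ, cos θ]]; for θ = 180°:
R = [[-1, 0], [0, -1]]
Result: R × [0, 6]ᵀ = [-1·0 + (0)·6, 0·0 + (-1)·6]ᵀ = (0, -6)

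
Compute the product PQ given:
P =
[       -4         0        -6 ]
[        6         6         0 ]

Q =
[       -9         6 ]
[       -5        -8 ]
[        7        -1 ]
PQ =
[       -6       -18 ]
[      -84       -12 ]

Matrix multiplication: (PQ)[i][j] = sum over k of P[i][k] * Q[k][j].
  (PQ)[0][0] = (-4)*(-9) + (0)*(-5) + (-6)*(7) = -6
  (PQ)[0][1] = (-4)*(6) + (0)*(-8) + (-6)*(-1) = -18
  (PQ)[1][0] = (6)*(-9) + (6)*(-5) + (0)*(7) = -84
  (PQ)[1][1] = (6)*(6) + (6)*(-8) + (0)*(-1) = -12
PQ =
[       -6       -18 ]
[      -84       -12 ]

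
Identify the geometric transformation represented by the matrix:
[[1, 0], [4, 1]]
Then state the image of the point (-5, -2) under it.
vertical shear with factor 4; image of (-5, -2) is (-5, -22)

The matrix [[1, 0], [k, 1]] sends (x, y) to (x, 4x + y), leaving the x-coordinate fixed: a vertical shear.
The matrix [[1, 0], [4, 1]] represents: vertical shear with factor 4.
Applying it to (-5, -2): [1·-5 + 0·-2, 4·-5 + 1·-2] = (-5, -22).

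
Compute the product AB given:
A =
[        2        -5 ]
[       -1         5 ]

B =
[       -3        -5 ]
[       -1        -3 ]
AB =
[       -1         5 ]
[       -2       -10 ]

Matrix multiplication: (AB)[i][j] = sum over k of A[i][k] * B[k][j].
  (AB)[0][0] = (2)*(-3) + (-5)*(-1) = -1
  (AB)[0][1] = (2)*(-5) + (-5)*(-3) = 5
  (AB)[1][0] = (-1)*(-3) + (5)*(-1) = -2
  (AB)[1][1] = (-1)*(-5) + (5)*(-3) = -10
AB =
[       -1         5 ]
[       -2       -10 ]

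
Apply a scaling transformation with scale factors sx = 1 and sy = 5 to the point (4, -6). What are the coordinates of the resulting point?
(4, -30)

Scaling matrix:
[[1, 0], [0, 5]]
Result: (4 × 1, -6 × 5) = (4, -30)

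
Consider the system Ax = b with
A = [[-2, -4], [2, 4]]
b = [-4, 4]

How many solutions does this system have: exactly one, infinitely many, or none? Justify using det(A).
Infinitely many solutions

det(A) = (-2)*(4) - (-4)*(2) = 0, so A is singular (column 2 is 2 times column 1).
b = [-4, 4] = 2 * column 1 of A, so b lies in the column space of A.
A singular matrix whose right-hand side is in its column space gives a 1-parameter family of solutions — infinitely many.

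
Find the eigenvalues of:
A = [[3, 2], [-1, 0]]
λ = 1, 2

Solve det(A - λI) = 0. For a 2×2 matrix this is λ² - (trace)λ + det = 0.
trace(A) = 3 + 0 = 3.
det(A) = (3)*(0) - (2)*(-1) = 0 + 2 = 2.
Characteristic equation: λ² - (3)λ + (2) = 0.
Discriminant: (3)² - 4*(2) = 9 - 8 = 1.
Roots: λ = (3 ± √1) / 2 = 1, 2.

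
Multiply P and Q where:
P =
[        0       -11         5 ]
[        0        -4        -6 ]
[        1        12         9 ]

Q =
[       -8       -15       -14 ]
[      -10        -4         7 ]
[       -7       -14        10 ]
PQ =
[       75       -26       -27 ]
[       82       100       -88 ]
[     -191      -189       160 ]

Matrix multiplication: (PQ)[i][j] = sum over k of P[i][k] * Q[k][j].
  (PQ)[0][0] = (0)*(-8) + (-11)*(-10) + (5)*(-7) = 75
  (PQ)[0][1] = (0)*(-15) + (-11)*(-4) + (5)*(-14) = -26
  (PQ)[0][2] = (0)*(-14) + (-11)*(7) + (5)*(10) = -27
  (PQ)[1][0] = (0)*(-8) + (-4)*(-10) + (-6)*(-7) = 82
  (PQ)[1][1] = (0)*(-15) + (-4)*(-4) + (-6)*(-14) = 100
  (PQ)[1][2] = (0)*(-14) + (-4)*(7) + (-6)*(10) = -88
  (PQ)[2][0] = (1)*(-8) + (12)*(-10) + (9)*(-7) = -191
  (PQ)[2][1] = (1)*(-15) + (12)*(-4) + (9)*(-14) = -189
  (PQ)[2][2] = (1)*(-14) + (12)*(7) + (9)*(10) = 160
PQ =
[       75       -26       -27 ]
[       82       100       -88 ]
[     -191      -189       160 ]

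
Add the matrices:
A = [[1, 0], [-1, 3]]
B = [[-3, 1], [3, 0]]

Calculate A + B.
[[-2, 1], [2, 3]]

Add corresponding elements:
(1)+(-3)=-2
(0)+(1)=1
(-1)+(3)=2
(3)+(0)=3
A + B = [[-2, 1], [2, 3]]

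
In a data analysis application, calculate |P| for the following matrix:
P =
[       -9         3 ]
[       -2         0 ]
det(P) = 6

For a 2×2 matrix [[a, b], [c, d]], det = a*d - b*c.
det(P) = (-9)*(0) - (3)*(-2) = 0 + 6 = 6.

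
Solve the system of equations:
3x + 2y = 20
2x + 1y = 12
x = 4, y = 4

Use elimination (row reduction):
Equation 1: 3x + 2y = 20.
Equation 2: 2x + 1y = 12.
Multiply Eq1 by 2 and Eq2 by 3: 6x + 4y = 40;  6x + 3y = 36.
Subtract: (-1)y = -4, so y = 4.
Back-substitute into Eq1: 3x + 2*(4) = 20, so x = 4.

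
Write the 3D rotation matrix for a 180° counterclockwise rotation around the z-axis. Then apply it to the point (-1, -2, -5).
R = [[-1, 0, 0], [0, -1, 0], [0, 0, 1]]; R·(-1, -2, -5) = (1, 2, -5)

Rotation matrix for 180° around z-axis:
cos(180°) = -1, sin(180°) = 0
R = [[-1, 0, 0], [0, -1, 0], [0, 0, 1]]
Apply to (-1, -2, -5): R·[-1, -2, -5]ᵀ = (1, 2, -5)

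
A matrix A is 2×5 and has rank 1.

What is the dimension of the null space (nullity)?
4

The rank-nullity theorem for an m×n matrix states:
rank(A) + nullity(A) = n (the number of columns).
Here n = 5 and rank(A) = 1, so nullity(A) = 5 - 1 = 4.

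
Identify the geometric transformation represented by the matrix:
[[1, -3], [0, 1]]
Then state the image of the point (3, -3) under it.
horizontal shear with factor -3; image of (3, -3) is (12, -3)

The matrix [[1, k], [0, 1]] sends (x, y) to (x + -3y, y), leaving the y-coordinate fixed: a horizontal shear.
The matrix [[1, -3], [0, 1]] represents: horizontal shear with factor -3.
Applying it to (3, -3): [1·3 + -3·-3, 0·3 + 1·-3] = (12, -3).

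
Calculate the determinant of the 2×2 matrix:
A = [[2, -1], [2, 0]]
2

For A = [[a, b], [c, d]], det(A) = a*d - b*c.
det(A) = (2)*(0) - (-1)*(2) = 0 - -2 = 2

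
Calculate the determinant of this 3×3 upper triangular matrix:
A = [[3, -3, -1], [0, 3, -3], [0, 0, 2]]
18

The determinant of a triangular matrix is the product of its diagonal entries (the off-diagonal entries above the diagonal do not affect it).
det(A) = (3) * (3) * (2) = 18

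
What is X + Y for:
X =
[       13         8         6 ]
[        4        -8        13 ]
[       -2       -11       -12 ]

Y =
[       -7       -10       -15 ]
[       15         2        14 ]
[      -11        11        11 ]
X + Y =
[        6        -2        -9 ]
[       19        -6        27 ]
[      -13         0        -1 ]

Matrix addition is elementwise: (X+Y)[i][j] = X[i][j] + Y[i][j].
  (X+Y)[0][0] = (13) + (-7) = 6
  (X+Y)[0][1] = (8) + (-10) = -2
  (X+Y)[0][2] = (6) + (-15) = -9
  (X+Y)[1][0] = (4) + (15) = 19
  (X+Y)[1][1] = (-8) + (2) = -6
  (X+Y)[1][2] = (13) + (14) = 27
  (X+Y)[2][0] = (-2) + (-11) = -13
  (X+Y)[2][1] = (-11) + (11) = 0
  (X+Y)[2][2] = (-12) + (11) = -1
X + Y =
[        6        -2        -9 ]
[       19        -6        27 ]
[      -13         0        -1 ]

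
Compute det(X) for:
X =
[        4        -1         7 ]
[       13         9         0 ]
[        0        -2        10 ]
det(X) = 308

Expand along row 0 (cofactor expansion): det(X) = a*(e*i - f*h) - b*(d*i - f*g) + c*(d*h - e*g), where the 3×3 is [[a, b, c], [d, e, f], [g, h, i]].
Minor M_00 = (9)*(10) - (0)*(-2) = 90 - 0 = 90.
Minor M_01 = (13)*(10) - (0)*(0) = 130 - 0 = 130.
Minor M_02 = (13)*(-2) - (9)*(0) = -26 - 0 = -26.
det(X) = (4)*(90) - (-1)*(130) + (7)*(-26) = 360 + 130 - 182 = 308.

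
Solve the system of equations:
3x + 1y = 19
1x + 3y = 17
x = 5, y = 4

Use elimination (row reduction):
Equation 1: 3x + 1y = 19.
Equation 2: 1x + 3y = 17.
Multiply Eq1 by 1 and Eq2 by 3: 3x + 1y = 19;  3x + 9y = 51.
Subtract: (8)y = 32, so y = 4.
Back-substitute into Eq1: 3x + 1*(4) = 19, so x = 5.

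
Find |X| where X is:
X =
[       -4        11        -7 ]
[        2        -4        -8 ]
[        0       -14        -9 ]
det(X) = 698

Expand along row 0 (cofactor expansion): det(X) = a*(e*i - f*h) - b*(d*i - f*g) + c*(d*h - e*g), where the 3×3 is [[a, b, c], [d, e, f], [g, h, i]].
Minor M_00 = (-4)*(-9) - (-8)*(-14) = 36 - 112 = -76.
Minor M_01 = (2)*(-9) - (-8)*(0) = -18 - 0 = -18.
Minor M_02 = (2)*(-14) - (-4)*(0) = -28 - 0 = -28.
det(X) = (-4)*(-76) - (11)*(-18) + (-7)*(-28) = 304 + 198 + 196 = 698.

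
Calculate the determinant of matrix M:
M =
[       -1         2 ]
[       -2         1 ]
det(M) = 3

For a 2×2 matrix [[a, b], [c, d]], det = a*d - b*c.
det(M) = (-1)*(1) - (2)*(-2) = -1 + 4 = 3.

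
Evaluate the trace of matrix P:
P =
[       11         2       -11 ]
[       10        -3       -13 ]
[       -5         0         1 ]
tr(P) = 11 - 3 + 1 = 9

The trace of a square matrix is the sum of its diagonal entries.
Diagonal entries of P: P[0][0] = 11, P[1][1] = -3, P[2][2] = 1.
tr(P) = 11 - 3 + 1 = 9.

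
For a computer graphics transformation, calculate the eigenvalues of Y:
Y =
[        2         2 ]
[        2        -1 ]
λ = -2, 3

Solve det(Y - λI) = 0. For a 2×2 matrix the characteristic equation is λ² - (trace)λ + det = 0.
trace(Y) = a + d = 2 - 1 = 1.
det(Y) = a*d - b*c = (2)*(-1) - (2)*(2) = -2 - 4 = -6.
Characteristic equation: λ² - (1)λ + (-6) = 0.
Discriminant = (1)² - 4*(-6) = 1 + 24 = 25.
λ = (1 ± √25) / 2 = (1 ± 5) / 2 = -2, 3.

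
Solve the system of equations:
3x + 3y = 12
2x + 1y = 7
x = 3, y = 1

Use elimination (row reduction):
Equation 1: 3x + 3y = 12.
Equation 2: 2x + 1y = 7.
Multiply Eq1 by 2 and Eq2 by 3: 6x + 6y = 24;  6x + 3y = 21.
Subtract: (-3)y = -3, so y = 1.
Back-substitute into Eq1: 3x + 3*(1) = 12, so x = 3.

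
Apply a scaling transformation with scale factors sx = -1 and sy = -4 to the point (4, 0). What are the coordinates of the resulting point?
(-4, 0)

Scaling matrix:
[[-1, 0], [0, -4]]
Result: (4 × -1, 0 × -4) = (-4, 0)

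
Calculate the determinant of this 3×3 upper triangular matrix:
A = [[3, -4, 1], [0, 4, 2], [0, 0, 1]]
12

The determinant of a triangular matrix is the product of its diagonal entries (the off-diagonal entries above the diagonal do not affect it).
det(A) = (3) * (4) * (1) = 12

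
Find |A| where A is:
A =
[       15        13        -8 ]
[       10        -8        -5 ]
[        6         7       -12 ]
det(A) = 2191

Expand along row 0 (cofactor expansion): det(A) = a*(e*i - f*h) - b*(d*i - f*g) + c*(d*h - e*g), where the 3×3 is [[a, b, c], [d, e, f], [g, h, i]].
Minor M_00 = (-8)*(-12) - (-5)*(7) = 96 + 35 = 131.
Minor M_01 = (10)*(-12) - (-5)*(6) = -120 + 30 = -90.
Minor M_02 = (10)*(7) - (-8)*(6) = 70 + 48 = 118.
det(A) = (15)*(131) - (13)*(-90) + (-8)*(118) = 1965 + 1170 - 944 = 2191.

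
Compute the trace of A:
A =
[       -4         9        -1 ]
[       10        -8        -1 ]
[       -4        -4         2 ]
tr(A) = -4 - 8 + 2 = -10

The trace of a square matrix is the sum of its diagonal entries.
Diagonal entries of A: A[0][0] = -4, A[1][1] = -8, A[2][2] = 2.
tr(A) = -4 - 8 + 2 = -10.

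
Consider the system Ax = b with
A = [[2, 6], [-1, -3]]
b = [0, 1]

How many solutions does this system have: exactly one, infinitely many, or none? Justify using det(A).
No solution

det(A) = (2)*(-3) - (6)*(-1) = 0, so A is singular.
The column space of A is span(column 1) = span([2, -1]).
b = [0, 1] is not a scalar multiple of column 1, so b ∉ column space and the system is inconsistent — no solution.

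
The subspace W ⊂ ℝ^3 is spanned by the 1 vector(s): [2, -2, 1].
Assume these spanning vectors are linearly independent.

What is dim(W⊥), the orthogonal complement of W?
dim(W⊥) = 2

For any subspace W of ℝ^n, dim(W) + dim(W⊥) = n (the whole-space dimension).
Here the given 1 vectors are linearly independent, so dim(W) = 1.
Thus dim(W⊥) = n - dim(W) = 3 - 1 = 2.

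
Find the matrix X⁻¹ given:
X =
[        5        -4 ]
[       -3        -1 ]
det(X) = -17
X⁻¹ =
[     1/17     -4/17 ]
[    -3/17     -5/17 ]

For a 2×2 matrix X = [[a, b], [c, d]] with det(X) ≠ 0, X⁻¹ = (1/det(X)) * [[d, -b], [-c, a]].
det(X) = (5)*(-1) - (-4)*(-3) = -5 - 12 = -17.
X⁻¹ = (1/-17) * [[-1, 4], [3, 5]].
Dividing each entry by -17 and reducing:
X⁻¹ =
[     1/17     -4/17 ]
[    -3/17     -5/17 ]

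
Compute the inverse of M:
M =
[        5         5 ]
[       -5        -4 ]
det(M) = 5
M⁻¹ =
[     -4/5        -1 ]
[        1         1 ]

For a 2×2 matrix M = [[a, b], [c, d]] with det(M) ≠ 0, M⁻¹ = (1/det(M)) * [[d, -b], [-c, a]].
det(M) = (5)*(-4) - (5)*(-5) = -20 + 25 = 5.
M⁻¹ = (1/5) * [[-4, -5], [5, 5]].
Dividing each entry by 5 and reducing:
M⁻¹ =
[     -4/5        -1 ]
[        1         1 ]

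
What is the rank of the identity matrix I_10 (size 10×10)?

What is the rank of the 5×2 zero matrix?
rank(I_10) = 10, rank(0) = 0

The identity I_10 has 10 columns that are the standard basis vectors e_1, …, e_10. These are linearly independent, so all 10 columns are pivots and rank(I_10) = 10.
The 5×2 zero matrix has every entry zero, so every row is the zero row and there are no pivots; rank(0) = 0.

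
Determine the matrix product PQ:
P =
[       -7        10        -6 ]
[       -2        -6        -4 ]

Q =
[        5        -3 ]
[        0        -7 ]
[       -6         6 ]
PQ =
[        1       -85 ]
[       14        24 ]

Matrix multiplication: (PQ)[i][j] = sum over k of P[i][k] * Q[k][j].
  (PQ)[0][0] = (-7)*(5) + (10)*(0) + (-6)*(-6) = 1
  (PQ)[0][1] = (-7)*(-3) + (10)*(-7) + (-6)*(6) = -85
  (PQ)[1][0] = (-2)*(5) + (-6)*(0) + (-4)*(-6) = 14
  (PQ)[1][1] = (-2)*(-3) + (-6)*(-7) + (-4)*(6) = 24
PQ =
[        1       -85 ]
[       14        24 ]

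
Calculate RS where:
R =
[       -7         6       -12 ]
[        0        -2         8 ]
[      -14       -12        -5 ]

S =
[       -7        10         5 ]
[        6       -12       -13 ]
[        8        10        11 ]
RS =
[      -11      -262      -245 ]
[       52       104       114 ]
[      -14       -46        31 ]

Matrix multiplication: (RS)[i][j] = sum over k of R[i][k] * S[k][j].
  (RS)[0][0] = (-7)*(-7) + (6)*(6) + (-12)*(8) = -11
  (RS)[0][1] = (-7)*(10) + (6)*(-12) + (-12)*(10) = -262
  (RS)[0][2] = (-7)*(5) + (6)*(-13) + (-12)*(11) = -245
  (RS)[1][0] = (0)*(-7) + (-2)*(6) + (8)*(8) = 52
  (RS)[1][1] = (0)*(10) + (-2)*(-12) + (8)*(10) = 104
  (RS)[1][2] = (0)*(5) + (-2)*(-13) + (8)*(11) = 114
  (RS)[2][0] = (-14)*(-7) + (-12)*(6) + (-5)*(8) = -14
  (RS)[2][1] = (-14)*(10) + (-12)*(-12) + (-5)*(10) = -46
  (RS)[2][2] = (-14)*(5) + (-12)*(-13) + (-5)*(11) = 31
RS =
[      -11      -262      -245 ]
[       52       104       114 ]
[      -14       -46        31 ]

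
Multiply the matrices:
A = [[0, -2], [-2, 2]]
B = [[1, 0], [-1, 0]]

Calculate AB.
[[2, 0], [-4, 0]]

Each entry (i,j) of AB = sum over k of A[i][k]*B[k][j].
(AB)[0][0] = (0)*(1) + (-2)*(-1) = 2
(AB)[0][1] = (0)*(0) + (-2)*(0) = 0
(AB)[1][0] = (-2)*(1) + (2)*(-1) = -4
(AB)[1][1] = (-2)*(0) + (2)*(0) = 0
AB = [[2, 0], [-4, 0]]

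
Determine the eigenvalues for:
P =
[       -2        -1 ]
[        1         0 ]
λ = -1, -1

Solve det(P - λI) = 0. For a 2×2 matrix the characteristic equation is λ² - (trace)λ + det = 0.
trace(P) = a + d = -2 + 0 = -2.
det(P) = a*d - b*c = (-2)*(0) - (-1)*(1) = 0 + 1 = 1.
Characteristic equation: λ² - (-2)λ + (1) = 0.
Discriminant = (-2)² - 4*(1) = 4 - 4 = 0.
λ = (-2 ± √0) / 2 = (-2 ± 0) / 2 = -1, -1.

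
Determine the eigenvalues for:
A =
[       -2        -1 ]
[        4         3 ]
λ = -1, 2

Solve det(A - λI) = 0. For a 2×2 matrix the characteristic equation is λ² - (trace)λ + det = 0.
trace(A) = a + d = -2 + 3 = 1.
det(A) = a*d - b*c = (-2)*(3) - (-1)*(4) = -6 + 4 = -2.
Characteristic equation: λ² - (1)λ + (-2) = 0.
Discriminant = (1)² - 4*(-2) = 1 + 8 = 9.
λ = (1 ± √9) / 2 = (1 ± 3) / 2 = -1, 2.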